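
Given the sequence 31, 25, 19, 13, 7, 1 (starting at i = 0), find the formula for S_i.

Check differences: 25 - 31 = -6
19 - 25 = -6
Common difference d = -6.
First term a = 31.
Formula: S_i = 31 - 6*i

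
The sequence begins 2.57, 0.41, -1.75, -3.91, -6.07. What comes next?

Differences: 0.41 - 2.57 = -2.16
This is an arithmetic sequence with common difference d = -2.16.
Next term = -6.07 + -2.16 = -8.23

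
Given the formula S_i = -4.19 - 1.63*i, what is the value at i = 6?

S_6 = -4.19 + -1.63*6 = -4.19 + -9.78 = -13.97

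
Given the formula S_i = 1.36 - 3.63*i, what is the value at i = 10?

S_10 = 1.36 + -3.63*10 = 1.36 + -36.3 = -34.94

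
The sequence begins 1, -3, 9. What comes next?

Ratios: -3 / 1 = -3.0
This is a geometric sequence with common ratio r = -3.
Next term = 9 * -3 = -27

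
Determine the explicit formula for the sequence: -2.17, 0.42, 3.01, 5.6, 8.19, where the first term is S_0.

Check differences: 0.42 - -2.17 = 2.59
3.01 - 0.42 = 2.59
Common difference d = 2.59.
First term a = -2.17.
Formula: S_i = -2.17 + 2.59*i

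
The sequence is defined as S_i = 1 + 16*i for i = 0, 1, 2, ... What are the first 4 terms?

This is an arithmetic sequence.
i=0: S_0 = 1 + 16*0 = 1
i=1: S_1 = 1 + 16*1 = 17
i=2: S_2 = 1 + 16*2 = 33
i=3: S_3 = 1 + 16*3 = 49
The first 4 terms are: [1, 17, 33, 49]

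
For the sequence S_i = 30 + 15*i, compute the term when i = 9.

S_9 = 30 + 15*9 = 30 + 135 = 165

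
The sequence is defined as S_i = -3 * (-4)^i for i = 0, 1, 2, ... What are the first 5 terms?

This is a geometric sequence.
i=0: S_0 = -3 * (-4)^0 = -3
i=1: S_1 = -3 * (-4)^1 = 12
i=2: S_2 = -3 * (-4)^2 = -48
i=3: S_3 = -3 * (-4)^3 = 192
i=4: S_4 = -3 * (-4)^4 = -768
The first 5 terms are: [-3, 12, -48, 192, -768]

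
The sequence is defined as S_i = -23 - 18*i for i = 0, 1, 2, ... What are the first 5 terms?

This is an arithmetic sequence.
i=0: S_0 = -23 + -18*0 = -23
i=1: S_1 = -23 + -18*1 = -41
i=2: S_2 = -23 + -18*2 = -59
i=3: S_3 = -23 + -18*3 = -77
i=4: S_4 = -23 + -18*4 = -95
The first 5 terms are: [-23, -41, -59, -77, -95]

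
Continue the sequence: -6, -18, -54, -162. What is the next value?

Ratios: -18 / -6 = 3.0
This is a geometric sequence with common ratio r = 3.
Next term = -162 * 3 = -486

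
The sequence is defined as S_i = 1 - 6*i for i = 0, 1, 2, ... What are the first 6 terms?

This is an arithmetic sequence.
i=0: S_0 = 1 + -6*0 = 1
i=1: S_1 = 1 + -6*1 = -5
i=2: S_2 = 1 + -6*2 = -11
i=3: S_3 = 1 + -6*3 = -17
i=4: S_4 = 1 + -6*4 = -23
i=5: S_5 = 1 + -6*5 = -29
The first 6 terms are: [1, -5, -11, -17, -23, -29]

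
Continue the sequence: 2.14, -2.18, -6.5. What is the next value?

Differences: -2.18 - 2.14 = -4.32
This is an arithmetic sequence with common difference d = -4.32.
Next term = -6.5 + -4.32 = -10.82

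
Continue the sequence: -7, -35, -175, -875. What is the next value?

Ratios: -35 / -7 = 5.0
This is a geometric sequence with common ratio r = 5.
Next term = -875 * 5 = -4375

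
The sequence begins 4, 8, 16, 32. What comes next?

Ratios: 8 / 4 = 2.0
This is a geometric sequence with common ratio r = 2.
Next term = 32 * 2 = 64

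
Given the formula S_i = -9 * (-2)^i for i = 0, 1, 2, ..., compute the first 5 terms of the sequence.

This is a geometric sequence.
i=0: S_0 = -9 * (-2)^0 = -9
i=1: S_1 = -9 * (-2)^1 = 18
i=2: S_2 = -9 * (-2)^2 = -36
i=3: S_3 = -9 * (-2)^3 = 72
i=4: S_4 = -9 * (-2)^4 = -144
The first 5 terms are: [-9, 18, -36, 72, -144]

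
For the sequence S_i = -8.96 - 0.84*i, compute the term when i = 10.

S_10 = -8.96 + -0.84*10 = -8.96 + -8.4 = -17.36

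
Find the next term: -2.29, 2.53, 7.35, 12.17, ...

Differences: 2.53 - -2.29 = 4.82
This is an arithmetic sequence with common difference d = 4.82.
Next term = 12.17 + 4.82 = 16.99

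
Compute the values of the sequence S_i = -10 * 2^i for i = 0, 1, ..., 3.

This is a geometric sequence.
i=0: S_0 = -10 * 2^0 = -10
i=1: S_1 = -10 * 2^1 = -20
i=2: S_2 = -10 * 2^2 = -40
i=3: S_3 = -10 * 2^3 = -80
The first 4 terms are: [-10, -20, -40, -80]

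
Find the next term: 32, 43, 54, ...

Differences: 43 - 32 = 11
This is an arithmetic sequence with common difference d = 11.
Next term = 54 + 11 = 65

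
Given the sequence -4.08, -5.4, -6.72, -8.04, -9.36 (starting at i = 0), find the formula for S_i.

Check differences: -5.4 - -4.08 = -1.32
-6.72 - -5.4 = -1.32
Common difference d = -1.32.
First term a = -4.08.
Formula: S_i = -4.08 - 1.32*i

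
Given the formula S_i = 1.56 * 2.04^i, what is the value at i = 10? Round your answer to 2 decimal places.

S_10 = 1.56 * 2.04^10 ≈ 1.56 * 1248.2503 ≈ 1947.27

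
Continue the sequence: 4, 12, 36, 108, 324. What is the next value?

Ratios: 12 / 4 = 3.0
This is a geometric sequence with common ratio r = 3.
Next term = 324 * 3 = 972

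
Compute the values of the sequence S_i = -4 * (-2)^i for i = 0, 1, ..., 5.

This is a geometric sequence.
i=0: S_0 = -4 * (-2)^0 = -4
i=1: S_1 = -4 * (-2)^1 = 8
i=2: S_2 = -4 * (-2)^2 = -16
i=3: S_3 = -4 * (-2)^3 = 32
i=4: S_4 = -4 * (-2)^4 = -64
i=5: S_5 = -4 * (-2)^5 = 128
The first 6 terms are: [-4, 8, -16, 32, -64, 128]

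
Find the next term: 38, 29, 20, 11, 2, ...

Differences: 29 - 38 = -9
This is an arithmetic sequence with common difference d = -9.
Next term = 2 + -9 = -7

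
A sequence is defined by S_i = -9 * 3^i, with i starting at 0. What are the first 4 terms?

This is a geometric sequence.
i=0: S_0 = -9 * 3^0 = -9
i=1: S_1 = -9 * 3^1 = -27
i=2: S_2 = -9 * 3^2 = -81
i=3: S_3 = -9 * 3^3 = -243
The first 4 terms are: [-9, -27, -81, -243]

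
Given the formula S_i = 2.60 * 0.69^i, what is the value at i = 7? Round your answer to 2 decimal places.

S_7 = 2.6 * 0.69^7 ≈ 2.6 * 0.0745 ≈ 0.19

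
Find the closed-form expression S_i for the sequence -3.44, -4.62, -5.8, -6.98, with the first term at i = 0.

Check differences: -4.62 - -3.44 = -1.18
-5.8 - -4.62 = -1.18
Common difference d = -1.18.
First term a = -3.44.
Formula: S_i = -3.44 - 1.18*i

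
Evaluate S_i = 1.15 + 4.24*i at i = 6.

S_6 = 1.15 + 4.24*6 = 1.15 + 25.44 = 26.59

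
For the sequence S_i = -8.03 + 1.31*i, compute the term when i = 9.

S_9 = -8.03 + 1.31*9 = -8.03 + 11.79 = 3.76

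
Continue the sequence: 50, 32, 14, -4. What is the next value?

Differences: 32 - 50 = -18
This is an arithmetic sequence with common difference d = -18.
Next term = -4 + -18 = -22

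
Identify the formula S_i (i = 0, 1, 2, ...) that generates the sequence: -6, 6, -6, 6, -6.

Check ratios: 6 / -6 = -1.0
Common ratio r = -1.
First term a = -6.
Formula: S_i = -6 * (-1)^i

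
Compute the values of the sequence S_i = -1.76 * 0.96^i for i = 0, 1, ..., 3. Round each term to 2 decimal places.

This is a geometric sequence.
i=0: S_0 = -1.76 * 0.96^0 = -1.76
i=1: S_1 = -1.76 * 0.96^1 ≈ -1.69
i=2: S_2 = -1.76 * 0.96^2 ≈ -1.62
i=3: S_3 = -1.76 * 0.96^3 ≈ -1.56
The first 4 terms are: [-1.76, -1.69, -1.62, -1.56]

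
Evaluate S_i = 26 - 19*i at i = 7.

S_7 = 26 + -19*7 = 26 + -133 = -107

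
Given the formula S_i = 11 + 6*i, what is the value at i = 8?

S_8 = 11 + 6*8 = 11 + 48 = 59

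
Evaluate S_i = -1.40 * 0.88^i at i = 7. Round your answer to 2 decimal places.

S_7 = -1.4 * 0.88^7 ≈ -1.4 * 0.4087 ≈ -0.57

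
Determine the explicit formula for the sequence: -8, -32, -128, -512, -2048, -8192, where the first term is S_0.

Check ratios: -32 / -8 = 4.0
Common ratio r = 4.
First term a = -8.
Formula: S_i = -8 * 4^i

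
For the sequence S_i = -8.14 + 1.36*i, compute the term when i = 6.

S_6 = -8.14 + 1.36*6 = -8.14 + 8.16 = 0.02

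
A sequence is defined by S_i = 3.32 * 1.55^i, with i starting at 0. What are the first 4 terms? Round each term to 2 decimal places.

This is a geometric sequence.
i=0: S_0 = 3.32 * 1.55^0 = 3.32
i=1: S_1 = 3.32 * 1.55^1 ≈ 5.15
i=2: S_2 = 3.32 * 1.55^2 ≈ 7.98
i=3: S_3 = 3.32 * 1.55^3 ≈ 12.36
The first 4 terms are: [3.32, 5.15, 7.98, 12.36]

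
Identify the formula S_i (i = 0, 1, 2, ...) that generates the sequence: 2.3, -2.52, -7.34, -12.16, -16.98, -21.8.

Check differences: -2.52 - 2.3 = -4.82
-7.34 - -2.52 = -4.82
Common difference d = -4.82.
First term a = 2.3.
Formula: S_i = 2.30 - 4.82*i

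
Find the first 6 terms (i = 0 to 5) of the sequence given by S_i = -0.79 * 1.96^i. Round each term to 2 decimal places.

This is a geometric sequence.
i=0: S_0 = -0.79 * 1.96^0 = -0.79
i=1: S_1 = -0.79 * 1.96^1 ≈ -1.55
i=2: S_2 = -0.79 * 1.96^2 ≈ -3.03
i=3: S_3 = -0.79 * 1.96^3 ≈ -5.95
i=4: S_4 = -0.79 * 1.96^4 ≈ -11.66
i=5: S_5 = -0.79 * 1.96^5 ≈ -22.85
The first 6 terms are: [-0.79, -1.55, -3.03, -5.95, -11.66, -22.85]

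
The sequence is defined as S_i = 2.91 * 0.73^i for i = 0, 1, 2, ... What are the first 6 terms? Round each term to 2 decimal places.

This is a geometric sequence.
i=0: S_0 = 2.91 * 0.73^0 = 2.91
i=1: S_1 = 2.91 * 0.73^1 ≈ 2.12
i=2: S_2 = 2.91 * 0.73^2 ≈ 1.55
i=3: S_3 = 2.91 * 0.73^3 ≈ 1.13
i=4: S_4 = 2.91 * 0.73^4 ≈ 0.83
i=5: S_5 = 2.91 * 0.73^5 ≈ 0.6
The first 6 terms are: [2.91, 2.12, 1.55, 1.13, 0.83, 0.6]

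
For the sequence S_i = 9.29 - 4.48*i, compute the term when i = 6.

S_6 = 9.29 + -4.48*6 = 9.29 + -26.88 = -17.59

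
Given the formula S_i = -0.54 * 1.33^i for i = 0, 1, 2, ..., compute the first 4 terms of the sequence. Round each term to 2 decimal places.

This is a geometric sequence.
i=0: S_0 = -0.54 * 1.33^0 = -0.54
i=1: S_1 = -0.54 * 1.33^1 ≈ -0.72
i=2: S_2 = -0.54 * 1.33^2 ≈ -0.96
i=3: S_3 = -0.54 * 1.33^3 ≈ -1.27
The first 4 terms are: [-0.54, -0.72, -0.96, -1.27]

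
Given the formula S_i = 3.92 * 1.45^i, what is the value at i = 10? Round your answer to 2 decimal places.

S_10 = 3.92 * 1.45^10 ≈ 3.92 * 41.0847 ≈ 161.05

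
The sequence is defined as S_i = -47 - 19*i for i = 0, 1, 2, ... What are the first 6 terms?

This is an arithmetic sequence.
i=0: S_0 = -47 + -19*0 = -47
i=1: S_1 = -47 + -19*1 = -66
i=2: S_2 = -47 + -19*2 = -85
i=3: S_3 = -47 + -19*3 = -104
i=4: S_4 = -47 + -19*4 = -123
i=5: S_5 = -47 + -19*5 = -142
The first 6 terms are: [-47, -66, -85, -104, -123, -142]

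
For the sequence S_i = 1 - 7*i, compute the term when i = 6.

S_6 = 1 + -7*6 = 1 + -42 = -41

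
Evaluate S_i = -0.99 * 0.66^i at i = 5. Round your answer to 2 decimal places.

S_5 = -0.99 * 0.66^5 ≈ -0.99 * 0.1252 ≈ -0.12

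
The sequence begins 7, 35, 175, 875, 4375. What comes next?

Ratios: 35 / 7 = 5.0
This is a geometric sequence with common ratio r = 5.
Next term = 4375 * 5 = 21875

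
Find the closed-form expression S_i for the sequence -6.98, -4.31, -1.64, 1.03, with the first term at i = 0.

Check differences: -4.31 - -6.98 = 2.67
-1.64 - -4.31 = 2.67
Common difference d = 2.67.
First term a = -6.98.
Formula: S_i = -6.98 + 2.67*i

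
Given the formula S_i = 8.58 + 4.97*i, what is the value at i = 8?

S_8 = 8.58 + 4.97*8 = 8.58 + 39.76 = 48.34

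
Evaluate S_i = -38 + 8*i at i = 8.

S_8 = -38 + 8*8 = -38 + 64 = 26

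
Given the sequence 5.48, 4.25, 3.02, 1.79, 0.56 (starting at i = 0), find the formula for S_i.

Check differences: 4.25 - 5.48 = -1.23
3.02 - 4.25 = -1.23
Common difference d = -1.23.
First term a = 5.48.
Formula: S_i = 5.48 - 1.23*i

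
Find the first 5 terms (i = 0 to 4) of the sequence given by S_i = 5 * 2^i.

This is a geometric sequence.
i=0: S_0 = 5 * 2^0 = 5
i=1: S_1 = 5 * 2^1 = 10
i=2: S_2 = 5 * 2^2 = 20
i=3: S_3 = 5 * 2^3 = 40
i=4: S_4 = 5 * 2^4 = 80
The first 5 terms are: [5, 10, 20, 40, 80]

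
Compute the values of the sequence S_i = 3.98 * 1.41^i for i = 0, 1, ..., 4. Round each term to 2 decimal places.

This is a geometric sequence.
i=0: S_0 = 3.98 * 1.41^0 = 3.98
i=1: S_1 = 3.98 * 1.41^1 ≈ 5.61
i=2: S_2 = 3.98 * 1.41^2 ≈ 7.91
i=3: S_3 = 3.98 * 1.41^3 ≈ 11.16
i=4: S_4 = 3.98 * 1.41^4 ≈ 15.73
The first 5 terms are: [3.98, 5.61, 7.91, 11.16, 15.73]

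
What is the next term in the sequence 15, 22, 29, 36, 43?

Differences: 22 - 15 = 7
This is an arithmetic sequence with common difference d = 7.
Next term = 43 + 7 = 50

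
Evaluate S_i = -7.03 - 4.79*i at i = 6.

S_6 = -7.03 + -4.79*6 = -7.03 + -28.74 = -35.77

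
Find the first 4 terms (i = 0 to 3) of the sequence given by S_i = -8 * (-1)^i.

This is a geometric sequence.
i=0: S_0 = -8 * (-1)^0 = -8
i=1: S_1 = -8 * (-1)^1 = 8
i=2: S_2 = -8 * (-1)^2 = -8
i=3: S_3 = -8 * (-1)^3 = 8
The first 4 terms are: [-8, 8, -8, 8]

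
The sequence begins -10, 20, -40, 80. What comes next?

Ratios: 20 / -10 = -2.0
This is a geometric sequence with common ratio r = -2.
Next term = 80 * -2 = -160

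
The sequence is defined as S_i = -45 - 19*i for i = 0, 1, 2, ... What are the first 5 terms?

This is an arithmetic sequence.
i=0: S_0 = -45 + -19*0 = -45
i=1: S_1 = -45 + -19*1 = -64
i=2: S_2 = -45 + -19*2 = -83
i=3: S_3 = -45 + -19*3 = -102
i=4: S_4 = -45 + -19*4 = -121
The first 5 terms are: [-45, -64, -83, -102, -121]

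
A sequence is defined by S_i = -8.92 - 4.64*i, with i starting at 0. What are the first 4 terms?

This is an arithmetic sequence.
i=0: S_0 = -8.92 + -4.64*0 = -8.92
i=1: S_1 = -8.92 + -4.64*1 = -13.56
i=2: S_2 = -8.92 + -4.64*2 = -18.2
i=3: S_3 = -8.92 + -4.64*3 = -22.84
The first 4 terms are: [-8.92, -13.56, -18.2, -22.84]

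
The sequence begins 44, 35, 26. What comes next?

Differences: 35 - 44 = -9
This is an arithmetic sequence with common difference d = -9.
Next term = 26 + -9 = 17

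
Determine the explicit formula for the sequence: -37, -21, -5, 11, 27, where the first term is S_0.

Check differences: -21 - -37 = 16
-5 - -21 = 16
Common difference d = 16.
First term a = -37.
Formula: S_i = -37 + 16*i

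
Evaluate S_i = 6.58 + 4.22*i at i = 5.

S_5 = 6.58 + 4.22*5 = 6.58 + 21.1 = 27.68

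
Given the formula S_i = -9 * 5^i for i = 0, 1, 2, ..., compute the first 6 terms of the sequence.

This is a geometric sequence.
i=0: S_0 = -9 * 5^0 = -9
i=1: S_1 = -9 * 5^1 = -45
i=2: S_2 = -9 * 5^2 = -225
i=3: S_3 = -9 * 5^3 = -1125
i=4: S_4 = -9 * 5^4 = -5625
i=5: S_5 = -9 * 5^5 = -28125
The first 6 terms are: [-9, -45, -225, -1125, -5625, -28125]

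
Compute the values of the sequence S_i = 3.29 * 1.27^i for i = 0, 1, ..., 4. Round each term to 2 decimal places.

This is a geometric sequence.
i=0: S_0 = 3.29 * 1.27^0 = 3.29
i=1: S_1 = 3.29 * 1.27^1 ≈ 4.18
i=2: S_2 = 3.29 * 1.27^2 ≈ 5.31
i=3: S_3 = 3.29 * 1.27^3 ≈ 6.74
i=4: S_4 = 3.29 * 1.27^4 ≈ 8.56
The first 5 terms are: [3.29, 4.18, 5.31, 6.74, 8.56]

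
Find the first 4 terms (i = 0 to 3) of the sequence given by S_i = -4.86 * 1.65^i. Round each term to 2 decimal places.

This is a geometric sequence.
i=0: S_0 = -4.86 * 1.65^0 = -4.86
i=1: S_1 = -4.86 * 1.65^1 ≈ -8.02
i=2: S_2 = -4.86 * 1.65^2 ≈ -13.23
i=3: S_3 = -4.86 * 1.65^3 ≈ -21.83
The first 4 terms are: [-4.86, -8.02, -13.23, -21.83]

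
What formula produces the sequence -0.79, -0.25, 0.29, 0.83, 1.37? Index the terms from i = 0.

Check differences: -0.25 - -0.79 = 0.54
0.29 - -0.25 = 0.54
Common difference d = 0.54.
First term a = -0.79.
Formula: S_i = -0.79 + 0.54*i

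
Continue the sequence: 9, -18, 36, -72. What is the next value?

Ratios: -18 / 9 = -2.0
This is a geometric sequence with common ratio r = -2.
Next term = -72 * -2 = 144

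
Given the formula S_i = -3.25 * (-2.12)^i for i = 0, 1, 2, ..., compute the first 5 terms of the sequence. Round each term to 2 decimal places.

This is a geometric sequence.
i=0: S_0 = -3.25 * (-2.12)^0 = -3.25
i=1: S_1 = -3.25 * (-2.12)^1 = 6.89
i=2: S_2 = -3.25 * (-2.12)^2 ≈ -14.61
i=3: S_3 = -3.25 * (-2.12)^3 ≈ 30.97
i=4: S_4 = -3.25 * (-2.12)^4 ≈ -65.65
The first 5 terms are: [-3.25, 6.89, -14.61, 30.97, -65.65]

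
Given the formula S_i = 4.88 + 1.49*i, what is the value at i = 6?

S_6 = 4.88 + 1.49*6 = 4.88 + 8.94 = 13.82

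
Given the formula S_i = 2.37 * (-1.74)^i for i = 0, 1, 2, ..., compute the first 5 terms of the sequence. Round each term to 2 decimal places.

This is a geometric sequence.
i=0: S_0 = 2.37 * (-1.74)^0 = 2.37
i=1: S_1 = 2.37 * (-1.74)^1 ≈ -4.12
i=2: S_2 = 2.37 * (-1.74)^2 ≈ 7.18
i=3: S_3 = 2.37 * (-1.74)^3 ≈ -12.49
i=4: S_4 = 2.37 * (-1.74)^4 ≈ 21.72
The first 5 terms are: [2.37, -4.12, 7.18, -12.49, 21.72]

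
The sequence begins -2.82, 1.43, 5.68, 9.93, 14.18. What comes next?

Differences: 1.43 - -2.82 = 4.25
This is an arithmetic sequence with common difference d = 4.25.
Next term = 14.18 + 4.25 = 18.43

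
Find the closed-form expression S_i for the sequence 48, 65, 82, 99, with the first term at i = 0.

Check differences: 65 - 48 = 17
82 - 65 = 17
Common difference d = 17.
First term a = 48.
Formula: S_i = 48 + 17*i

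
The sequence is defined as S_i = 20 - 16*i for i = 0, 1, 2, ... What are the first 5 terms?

This is an arithmetic sequence.
i=0: S_0 = 20 + -16*0 = 20
i=1: S_1 = 20 + -16*1 = 4
i=2: S_2 = 20 + -16*2 = -12
i=3: S_3 = 20 + -16*3 = -28
i=4: S_4 = 20 + -16*4 = -44
The first 5 terms are: [20, 4, -12, -28, -44]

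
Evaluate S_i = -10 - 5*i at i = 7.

S_7 = -10 + -5*7 = -10 + -35 = -45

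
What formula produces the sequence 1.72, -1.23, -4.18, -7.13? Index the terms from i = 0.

Check differences: -1.23 - 1.72 = -2.95
-4.18 - -1.23 = -2.95
Common difference d = -2.95.
First term a = 1.72.
Formula: S_i = 1.72 - 2.95*i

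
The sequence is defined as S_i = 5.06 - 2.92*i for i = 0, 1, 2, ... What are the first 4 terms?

This is an arithmetic sequence.
i=0: S_0 = 5.06 + -2.92*0 = 5.06
i=1: S_1 = 5.06 + -2.92*1 = 2.14
i=2: S_2 = 5.06 + -2.92*2 = -0.78
i=3: S_3 = 5.06 + -2.92*3 = -3.7
The first 4 terms are: [5.06, 2.14, -0.78, -3.7]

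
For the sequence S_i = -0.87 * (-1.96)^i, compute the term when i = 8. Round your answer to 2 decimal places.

S_8 = -0.87 * (-1.96)^8 ≈ -0.87 * 217.7953 ≈ -189.48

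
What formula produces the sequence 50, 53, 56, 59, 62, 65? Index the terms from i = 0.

Check differences: 53 - 50 = 3
56 - 53 = 3
Common difference d = 3.
First term a = 50.
Formula: S_i = 50 + 3*i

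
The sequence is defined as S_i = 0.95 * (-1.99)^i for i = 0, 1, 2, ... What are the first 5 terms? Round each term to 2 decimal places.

This is a geometric sequence.
i=0: S_0 = 0.95 * (-1.99)^0 = 0.95
i=1: S_1 = 0.95 * (-1.99)^1 ≈ -1.89
i=2: S_2 = 0.95 * (-1.99)^2 ≈ 3.76
i=3: S_3 = 0.95 * (-1.99)^3 ≈ -7.49
i=4: S_4 = 0.95 * (-1.99)^4 ≈ 14.9
The first 5 terms are: [0.95, -1.89, 3.76, -7.49, 14.9]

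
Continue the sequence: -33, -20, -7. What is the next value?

Differences: -20 - -33 = 13
This is an arithmetic sequence with common difference d = 13.
Next term = -7 + 13 = 6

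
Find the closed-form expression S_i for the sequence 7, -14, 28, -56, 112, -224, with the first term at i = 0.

Check ratios: -14 / 7 = -2.0
Common ratio r = -2.
First term a = 7.
Formula: S_i = 7 * (-2)^i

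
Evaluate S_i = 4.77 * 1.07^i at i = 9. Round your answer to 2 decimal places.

S_9 = 4.77 * 1.07^9 ≈ 4.77 * 1.8385 ≈ 8.77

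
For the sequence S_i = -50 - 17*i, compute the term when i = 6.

S_6 = -50 + -17*6 = -50 + -102 = -152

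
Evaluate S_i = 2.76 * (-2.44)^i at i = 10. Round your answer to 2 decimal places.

S_10 = 2.76 * (-2.44)^10 ≈ 2.76 * 7479.9426 ≈ 20644.64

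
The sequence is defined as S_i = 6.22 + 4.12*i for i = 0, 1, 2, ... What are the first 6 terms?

This is an arithmetic sequence.
i=0: S_0 = 6.22 + 4.12*0 = 6.22
i=1: S_1 = 6.22 + 4.12*1 = 10.34
i=2: S_2 = 6.22 + 4.12*2 = 14.46
i=3: S_3 = 6.22 + 4.12*3 = 18.58
i=4: S_4 = 6.22 + 4.12*4 = 22.7
i=5: S_5 = 6.22 + 4.12*5 = 26.82
The first 6 terms are: [6.22, 10.34, 14.46, 18.58, 22.7, 26.82]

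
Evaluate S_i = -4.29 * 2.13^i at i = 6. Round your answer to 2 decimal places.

S_6 = -4.29 * 2.13^6 ≈ -4.29 * 93.3851 ≈ -400.62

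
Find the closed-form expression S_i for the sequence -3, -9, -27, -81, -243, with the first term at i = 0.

Check ratios: -9 / -3 = 3.0
Common ratio r = 3.
First term a = -3.
Formula: S_i = -3 * 3^i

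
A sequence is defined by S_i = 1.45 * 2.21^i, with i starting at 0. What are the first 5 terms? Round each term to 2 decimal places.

This is a geometric sequence.
i=0: S_0 = 1.45 * 2.21^0 = 1.45
i=1: S_1 = 1.45 * 2.21^1 ≈ 3.2
i=2: S_2 = 1.45 * 2.21^2 ≈ 7.08
i=3: S_3 = 1.45 * 2.21^3 ≈ 15.65
i=4: S_4 = 1.45 * 2.21^4 ≈ 34.59
The first 5 terms are: [1.45, 3.2, 7.08, 15.65, 34.59]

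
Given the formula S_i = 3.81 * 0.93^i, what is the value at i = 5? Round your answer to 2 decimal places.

S_5 = 3.81 * 0.93^5 ≈ 3.81 * 0.6957 ≈ 2.65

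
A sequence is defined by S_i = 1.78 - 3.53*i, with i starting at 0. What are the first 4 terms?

This is an arithmetic sequence.
i=0: S_0 = 1.78 + -3.53*0 = 1.78
i=1: S_1 = 1.78 + -3.53*1 = -1.75
i=2: S_2 = 1.78 + -3.53*2 = -5.28
i=3: S_3 = 1.78 + -3.53*3 = -8.81
The first 4 terms are: [1.78, -1.75, -5.28, -8.81]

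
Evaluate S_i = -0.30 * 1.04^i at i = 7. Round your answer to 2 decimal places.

S_7 = -0.3 * 1.04^7 ≈ -0.3 * 1.3159 ≈ -0.39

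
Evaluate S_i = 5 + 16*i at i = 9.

S_9 = 5 + 16*9 = 5 + 144 = 149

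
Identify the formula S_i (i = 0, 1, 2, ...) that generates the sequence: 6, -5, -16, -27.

Check differences: -5 - 6 = -11
-16 - -5 = -11
Common difference d = -11.
First term a = 6.
Formula: S_i = 6 - 11*i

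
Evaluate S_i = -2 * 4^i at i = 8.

S_8 = -2 * 4^8 = -2 * 65536 = -131072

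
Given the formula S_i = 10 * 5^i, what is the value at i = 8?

S_8 = 10 * 5^8 = 10 * 390625 = 3906250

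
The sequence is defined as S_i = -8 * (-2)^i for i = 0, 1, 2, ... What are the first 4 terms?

This is a geometric sequence.
i=0: S_0 = -8 * (-2)^0 = -8
i=1: S_1 = -8 * (-2)^1 = 16
i=2: S_2 = -8 * (-2)^2 = -32
i=3: S_3 = -8 * (-2)^3 = 64
The first 4 terms are: [-8, 16, -32, 64]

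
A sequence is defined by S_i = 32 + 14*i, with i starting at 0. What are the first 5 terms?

This is an arithmetic sequence.
i=0: S_0 = 32 + 14*0 = 32
i=1: S_1 = 32 + 14*1 = 46
i=2: S_2 = 32 + 14*2 = 60
i=3: S_3 = 32 + 14*3 = 74
i=4: S_4 = 32 + 14*4 = 88
The first 5 terms are: [32, 46, 60, 74, 88]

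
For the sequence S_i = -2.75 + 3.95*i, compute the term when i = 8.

S_8 = -2.75 + 3.95*8 = -2.75 + 31.6 = 28.85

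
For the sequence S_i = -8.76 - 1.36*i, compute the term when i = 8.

S_8 = -8.76 + -1.36*8 = -8.76 + -10.88 = -19.64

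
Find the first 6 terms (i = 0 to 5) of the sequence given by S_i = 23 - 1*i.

This is an arithmetic sequence.
i=0: S_0 = 23 + -1*0 = 23
i=1: S_1 = 23 + -1*1 = 22
i=2: S_2 = 23 + -1*2 = 21
i=3: S_3 = 23 + -1*3 = 20
i=4: S_4 = 23 + -1*4 = 19
i=5: S_5 = 23 + -1*5 = 18
The first 6 terms are: [23, 22, 21, 20, 19, 18]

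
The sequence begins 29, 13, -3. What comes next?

Differences: 13 - 29 = -16
This is an arithmetic sequence with common difference d = -16.
Next term = -3 + -16 = -19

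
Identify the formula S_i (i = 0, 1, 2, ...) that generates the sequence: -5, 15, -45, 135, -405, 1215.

Check ratios: 15 / -5 = -3.0
Common ratio r = -3.
First term a = -5.
Formula: S_i = -5 * (-3)^i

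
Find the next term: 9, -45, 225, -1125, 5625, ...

Ratios: -45 / 9 = -5.0
This is a geometric sequence with common ratio r = -5.
Next term = 5625 * -5 = -28125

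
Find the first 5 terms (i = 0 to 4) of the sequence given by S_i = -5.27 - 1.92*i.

This is an arithmetic sequence.
i=0: S_0 = -5.27 + -1.92*0 = -5.27
i=1: S_1 = -5.27 + -1.92*1 = -7.19
i=2: S_2 = -5.27 + -1.92*2 = -9.11
i=3: S_3 = -5.27 + -1.92*3 = -11.03
i=4: S_4 = -5.27 + -1.92*4 = -12.95
The first 5 terms are: [-5.27, -7.19, -9.11, -11.03, -12.95]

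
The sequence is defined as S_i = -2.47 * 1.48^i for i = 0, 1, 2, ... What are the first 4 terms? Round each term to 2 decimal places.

This is a geometric sequence.
i=0: S_0 = -2.47 * 1.48^0 = -2.47
i=1: S_1 = -2.47 * 1.48^1 ≈ -3.66
i=2: S_2 = -2.47 * 1.48^2 ≈ -5.41
i=3: S_3 = -2.47 * 1.48^3 ≈ -8.01
The first 4 terms are: [-2.47, -3.66, -5.41, -8.01]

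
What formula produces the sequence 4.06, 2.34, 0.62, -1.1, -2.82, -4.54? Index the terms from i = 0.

Check differences: 2.34 - 4.06 = -1.72
0.62 - 2.34 = -1.72
Common difference d = -1.72.
First term a = 4.06.
Formula: S_i = 4.06 - 1.72*i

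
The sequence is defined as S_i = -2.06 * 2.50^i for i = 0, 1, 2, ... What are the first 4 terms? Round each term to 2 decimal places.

This is a geometric sequence.
i=0: S_0 = -2.06 * 2.5^0 = -2.06
i=1: S_1 = -2.06 * 2.5^1 = -5.15
i=2: S_2 = -2.06 * 2.5^2 ≈ -12.88
i=3: S_3 = -2.06 * 2.5^3 ≈ -32.19
The first 4 terms are: [-2.06, -5.15, -12.88, -32.19]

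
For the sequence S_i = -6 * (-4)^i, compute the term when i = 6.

S_6 = -6 * (-4)^6 = -6 * 4096 = -24576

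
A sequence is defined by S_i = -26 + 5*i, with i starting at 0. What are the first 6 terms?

This is an arithmetic sequence.
i=0: S_0 = -26 + 5*0 = -26
i=1: S_1 = -26 + 5*1 = -21
i=2: S_2 = -26 + 5*2 = -16
i=3: S_3 = -26 + 5*3 = -11
i=4: S_4 = -26 + 5*4 = -6
i=5: S_5 = -26 + 5*5 = -1
The first 6 terms are: [-26, -21, -16, -11, -6, -1]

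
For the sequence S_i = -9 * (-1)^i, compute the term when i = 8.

S_8 = -9 * (-1)^8 = -9 * 1 = -9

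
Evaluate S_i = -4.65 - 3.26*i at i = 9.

S_9 = -4.65 + -3.26*9 = -4.65 + -29.34 = -33.99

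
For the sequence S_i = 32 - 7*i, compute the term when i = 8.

S_8 = 32 + -7*8 = 32 + -56 = -24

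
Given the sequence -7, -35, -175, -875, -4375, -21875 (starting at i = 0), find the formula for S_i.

Check ratios: -35 / -7 = 5.0
Common ratio r = 5.
First term a = -7.
Formula: S_i = -7 * 5^i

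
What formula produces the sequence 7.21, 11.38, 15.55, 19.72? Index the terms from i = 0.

Check differences: 11.38 - 7.21 = 4.17
15.55 - 11.38 = 4.17
Common difference d = 4.17.
First term a = 7.21.
Formula: S_i = 7.21 + 4.17*i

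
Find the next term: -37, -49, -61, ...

Differences: -49 - -37 = -12
This is an arithmetic sequence with common difference d = -12.
Next term = -61 + -12 = -73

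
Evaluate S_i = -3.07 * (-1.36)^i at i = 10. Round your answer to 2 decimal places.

S_10 = -3.07 * (-1.36)^10 ≈ -3.07 * 21.64657 ≈ -66.45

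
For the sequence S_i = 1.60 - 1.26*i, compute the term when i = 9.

S_9 = 1.6 + -1.26*9 = 1.6 + -11.34 = -9.74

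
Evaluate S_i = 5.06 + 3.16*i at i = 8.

S_8 = 5.06 + 3.16*8 = 5.06 + 25.28 = 30.34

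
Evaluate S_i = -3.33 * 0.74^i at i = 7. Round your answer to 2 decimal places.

S_7 = -3.33 * 0.74^7 ≈ -3.33 * 0.1215 ≈ -0.4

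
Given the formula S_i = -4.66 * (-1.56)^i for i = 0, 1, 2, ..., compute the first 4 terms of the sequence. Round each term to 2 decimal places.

This is a geometric sequence.
i=0: S_0 = -4.66 * (-1.56)^0 = -4.66
i=1: S_1 = -4.66 * (-1.56)^1 ≈ 7.27
i=2: S_2 = -4.66 * (-1.56)^2 ≈ -11.34
i=3: S_3 = -4.66 * (-1.56)^3 ≈ 17.69
The first 4 terms are: [-4.66, 7.27, -11.34, 17.69]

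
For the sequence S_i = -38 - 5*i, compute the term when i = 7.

S_7 = -38 + -5*7 = -38 + -35 = -73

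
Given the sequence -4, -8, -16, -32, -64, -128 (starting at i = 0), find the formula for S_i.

Check ratios: -8 / -4 = 2.0
Common ratio r = 2.
First term a = -4.
Formula: S_i = -4 * 2^i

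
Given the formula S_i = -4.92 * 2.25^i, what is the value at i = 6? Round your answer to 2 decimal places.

S_6 = -4.92 * 2.25^6 ≈ -4.92 * 129.7463 ≈ -638.35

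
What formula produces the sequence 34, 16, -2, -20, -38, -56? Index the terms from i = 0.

Check differences: 16 - 34 = -18
-2 - 16 = -18
Common difference d = -18.
First term a = 34.
Formula: S_i = 34 - 18*i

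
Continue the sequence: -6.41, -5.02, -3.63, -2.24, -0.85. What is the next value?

Differences: -5.02 - -6.41 = 1.39
This is an arithmetic sequence with common difference d = 1.39.
Next term = -0.85 + 1.39 = 0.54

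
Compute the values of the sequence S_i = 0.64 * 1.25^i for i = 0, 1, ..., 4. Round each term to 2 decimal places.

This is a geometric sequence.
i=0: S_0 = 0.64 * 1.25^0 = 0.64
i=1: S_1 = 0.64 * 1.25^1 = 0.8
i=2: S_2 = 0.64 * 1.25^2 = 1.0
i=3: S_3 = 0.64 * 1.25^3 = 1.25
i=4: S_4 = 0.64 * 1.25^4 ≈ 1.56
The first 5 terms are: [0.64, 0.8, 1.0, 1.25, 1.56]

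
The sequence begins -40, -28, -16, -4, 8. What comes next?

Differences: -28 - -40 = 12
This is an arithmetic sequence with common difference d = 12.
Next term = 8 + 12 = 20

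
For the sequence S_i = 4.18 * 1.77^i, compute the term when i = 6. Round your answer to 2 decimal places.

S_6 = 4.18 * 1.77^6 ≈ 4.18 * 30.7496 ≈ 128.53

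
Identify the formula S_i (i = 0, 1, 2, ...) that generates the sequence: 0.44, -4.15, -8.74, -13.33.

Check differences: -4.15 - 0.44 = -4.59
-8.74 - -4.15 = -4.59
Common difference d = -4.59.
First term a = 0.44.
Formula: S_i = 0.44 - 4.59*i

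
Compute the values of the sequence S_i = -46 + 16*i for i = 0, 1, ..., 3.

This is an arithmetic sequence.
i=0: S_0 = -46 + 16*0 = -46
i=1: S_1 = -46 + 16*1 = -30
i=2: S_2 = -46 + 16*2 = -14
i=3: S_3 = -46 + 16*3 = 2
The first 4 terms are: [-46, -30, -14, 2]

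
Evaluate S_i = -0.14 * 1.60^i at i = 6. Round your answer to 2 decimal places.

S_6 = -0.14 * 1.6^6 ≈ -0.14 * 16.7772 ≈ -2.35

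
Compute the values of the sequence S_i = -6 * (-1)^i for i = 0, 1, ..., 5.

This is a geometric sequence.
i=0: S_0 = -6 * (-1)^0 = -6
i=1: S_1 = -6 * (-1)^1 = 6
i=2: S_2 = -6 * (-1)^2 = -6
i=3: S_3 = -6 * (-1)^3 = 6
i=4: S_4 = -6 * (-1)^4 = -6
i=5: S_5 = -6 * (-1)^5 = 6
The first 6 terms are: [-6, 6, -6, 6, -6, 6]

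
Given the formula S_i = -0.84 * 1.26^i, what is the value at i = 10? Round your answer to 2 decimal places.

S_10 = -0.84 * 1.26^10 ≈ -0.84 * 10.0857 ≈ -8.47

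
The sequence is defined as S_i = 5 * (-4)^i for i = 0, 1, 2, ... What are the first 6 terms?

This is a geometric sequence.
i=0: S_0 = 5 * (-4)^0 = 5
i=1: S_1 = 5 * (-4)^1 = -20
i=2: S_2 = 5 * (-4)^2 = 80
i=3: S_3 = 5 * (-4)^3 = -320
i=4: S_4 = 5 * (-4)^4 = 1280
i=5: S_5 = 5 * (-4)^5 = -5120
The first 6 terms are: [5, -20, 80, -320, 1280, -5120]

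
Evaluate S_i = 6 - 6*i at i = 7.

S_7 = 6 + -6*7 = 6 + -42 = -36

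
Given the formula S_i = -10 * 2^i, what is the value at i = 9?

S_9 = -10 * 2^9 = -10 * 512 = -5120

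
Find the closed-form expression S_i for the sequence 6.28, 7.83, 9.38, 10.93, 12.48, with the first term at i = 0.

Check differences: 7.83 - 6.28 = 1.55
9.38 - 7.83 = 1.55
Common difference d = 1.55.
First term a = 6.28.
Formula: S_i = 6.28 + 1.55*i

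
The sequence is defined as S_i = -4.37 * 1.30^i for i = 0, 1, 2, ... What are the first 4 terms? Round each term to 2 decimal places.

This is a geometric sequence.
i=0: S_0 = -4.37 * 1.3^0 = -4.37
i=1: S_1 = -4.37 * 1.3^1 ≈ -5.68
i=2: S_2 = -4.37 * 1.3^2 ≈ -7.39
i=3: S_3 = -4.37 * 1.3^3 ≈ -9.6
The first 4 terms are: [-4.37, -5.68, -7.39, -9.6]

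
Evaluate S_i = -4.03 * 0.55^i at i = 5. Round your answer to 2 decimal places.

S_5 = -4.03 * 0.55^5 ≈ -4.03 * 0.0503 ≈ -0.2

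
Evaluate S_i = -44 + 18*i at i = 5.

S_5 = -44 + 18*5 = -44 + 90 = 46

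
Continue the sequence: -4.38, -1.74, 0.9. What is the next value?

Differences: -1.74 - -4.38 = 2.64
This is an arithmetic sequence with common difference d = 2.64.
Next term = 0.9 + 2.64 = 3.54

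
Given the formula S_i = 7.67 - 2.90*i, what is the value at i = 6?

S_6 = 7.67 + -2.9*6 = 7.67 + -17.4 = -9.73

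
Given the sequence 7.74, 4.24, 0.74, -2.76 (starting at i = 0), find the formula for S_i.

Check differences: 4.24 - 7.74 = -3.5
0.74 - 4.24 = -3.5
Common difference d = -3.5.
First term a = 7.74.
Formula: S_i = 7.74 - 3.50*i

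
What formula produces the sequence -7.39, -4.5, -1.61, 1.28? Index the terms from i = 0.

Check differences: -4.5 - -7.39 = 2.89
-1.61 - -4.5 = 2.89
Common difference d = 2.89.
First term a = -7.39.
Formula: S_i = -7.39 + 2.89*i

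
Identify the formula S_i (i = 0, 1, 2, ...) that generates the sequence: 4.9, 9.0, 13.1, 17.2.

Check differences: 9.0 - 4.9 = 4.1
13.1 - 9.0 = 4.1
Common difference d = 4.1.
First term a = 4.9.
Formula: S_i = 4.90 + 4.10*i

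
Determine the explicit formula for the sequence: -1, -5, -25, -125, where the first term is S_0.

Check ratios: -5 / -1 = 5.0
Common ratio r = 5.
First term a = -1.
Formula: S_i = -1 * 5^i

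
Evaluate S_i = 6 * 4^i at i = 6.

S_6 = 6 * 4^6 = 6 * 4096 = 24576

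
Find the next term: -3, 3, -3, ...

Ratios: 3 / -3 = -1.0
This is a geometric sequence with common ratio r = -1.
Next term = -3 * -1 = 3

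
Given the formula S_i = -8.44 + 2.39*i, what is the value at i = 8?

S_8 = -8.44 + 2.39*8 = -8.44 + 19.12 = 10.68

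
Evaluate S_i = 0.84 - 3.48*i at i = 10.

S_10 = 0.84 + -3.48*10 = 0.84 + -34.8 = -33.96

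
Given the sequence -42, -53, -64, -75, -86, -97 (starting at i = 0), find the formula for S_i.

Check differences: -53 - -42 = -11
-64 - -53 = -11
Common difference d = -11.
First term a = -42.
Formula: S_i = -42 - 11*i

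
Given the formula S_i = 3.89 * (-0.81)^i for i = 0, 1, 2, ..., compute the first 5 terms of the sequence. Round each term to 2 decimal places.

This is a geometric sequence.
i=0: S_0 = 3.89 * (-0.81)^0 = 3.89
i=1: S_1 = 3.89 * (-0.81)^1 ≈ -3.15
i=2: S_2 = 3.89 * (-0.81)^2 ≈ 2.55
i=3: S_3 = 3.89 * (-0.81)^3 ≈ -2.07
i=4: S_4 = 3.89 * (-0.81)^4 ≈ 1.67
The first 5 terms are: [3.89, -3.15, 2.55, -2.07, 1.67]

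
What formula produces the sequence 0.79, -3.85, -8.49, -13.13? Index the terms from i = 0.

Check differences: -3.85 - 0.79 = -4.64
-8.49 - -3.85 = -4.64
Common difference d = -4.64.
First term a = 0.79.
Formula: S_i = 0.79 - 4.64*i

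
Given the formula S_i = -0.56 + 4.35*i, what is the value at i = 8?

S_8 = -0.56 + 4.35*8 = -0.56 + 34.8 = 34.24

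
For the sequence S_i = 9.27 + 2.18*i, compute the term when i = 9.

S_9 = 9.27 + 2.18*9 = 9.27 + 19.62 = 28.89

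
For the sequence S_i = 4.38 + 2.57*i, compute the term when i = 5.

S_5 = 4.38 + 2.57*5 = 4.38 + 12.85 = 17.23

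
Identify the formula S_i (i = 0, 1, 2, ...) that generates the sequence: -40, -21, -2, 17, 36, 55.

Check differences: -21 - -40 = 19
-2 - -21 = 19
Common difference d = 19.
First term a = -40.
Formula: S_i = -40 + 19*i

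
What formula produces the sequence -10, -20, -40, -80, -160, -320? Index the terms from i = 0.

Check ratios: -20 / -10 = 2.0
Common ratio r = 2.
First term a = -10.
Formula: S_i = -10 * 2^i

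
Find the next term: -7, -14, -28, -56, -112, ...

Ratios: -14 / -7 = 2.0
This is a geometric sequence with common ratio r = 2.
Next term = -112 * 2 = -224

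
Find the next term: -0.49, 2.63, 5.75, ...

Differences: 2.63 - -0.49 = 3.12
This is an arithmetic sequence with common difference d = 3.12.
Next term = 5.75 + 3.12 = 8.87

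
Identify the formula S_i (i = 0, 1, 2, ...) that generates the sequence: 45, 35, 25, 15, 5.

Check differences: 35 - 45 = -10
25 - 35 = -10
Common difference d = -10.
First term a = 45.
Formula: S_i = 45 - 10*i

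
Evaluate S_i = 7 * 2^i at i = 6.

S_6 = 7 * 2^6 = 7 * 64 = 448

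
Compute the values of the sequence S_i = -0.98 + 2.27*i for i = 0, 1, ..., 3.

This is an arithmetic sequence.
i=0: S_0 = -0.98 + 2.27*0 = -0.98
i=1: S_1 = -0.98 + 2.27*1 = 1.29
i=2: S_2 = -0.98 + 2.27*2 = 3.56
i=3: S_3 = -0.98 + 2.27*3 = 5.83
The first 4 terms are: [-0.98, 1.29, 3.56, 5.83]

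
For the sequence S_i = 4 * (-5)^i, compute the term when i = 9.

S_9 = 4 * (-5)^9 = 4 * -1953125 = -7812500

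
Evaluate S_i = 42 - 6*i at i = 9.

S_9 = 42 + -6*9 = 42 + -54 = -12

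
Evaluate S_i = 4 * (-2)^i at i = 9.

S_9 = 4 * (-2)^9 = 4 * -512 = -2048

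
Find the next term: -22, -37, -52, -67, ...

Differences: -37 - -22 = -15
This is an arithmetic sequence with common difference d = -15.
Next term = -67 + -15 = -82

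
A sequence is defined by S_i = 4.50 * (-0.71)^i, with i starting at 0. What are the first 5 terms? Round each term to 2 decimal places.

This is a geometric sequence.
i=0: S_0 = 4.5 * (-0.71)^0 = 4.5
i=1: S_1 = 4.5 * (-0.71)^1 ≈ -3.2
i=2: S_2 = 4.5 * (-0.71)^2 ≈ 2.27
i=3: S_3 = 4.5 * (-0.71)^3 ≈ -1.61
i=4: S_4 = 4.5 * (-0.71)^4 ≈ 1.14
The first 5 terms are: [4.5, -3.2, 2.27, -1.61, 1.14]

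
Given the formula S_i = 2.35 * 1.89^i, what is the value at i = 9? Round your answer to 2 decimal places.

S_9 = 2.35 * 1.89^9 ≈ 2.35 * 307.7204 ≈ 723.14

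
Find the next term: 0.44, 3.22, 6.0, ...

Differences: 3.22 - 0.44 = 2.78
This is an arithmetic sequence with common difference d = 2.78.
Next term = 6.0 + 2.78 = 8.78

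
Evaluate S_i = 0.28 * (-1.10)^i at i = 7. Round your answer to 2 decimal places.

S_7 = 0.28 * (-1.1)^7 ≈ 0.28 * -1.9487 ≈ -0.55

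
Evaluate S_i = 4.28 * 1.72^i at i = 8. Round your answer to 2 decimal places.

S_8 = 4.28 * 1.72^8 ≈ 4.28 * 76.5998 ≈ 327.85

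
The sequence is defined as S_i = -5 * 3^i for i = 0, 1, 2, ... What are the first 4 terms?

This is a geometric sequence.
i=0: S_0 = -5 * 3^0 = -5
i=1: S_1 = -5 * 3^1 = -15
i=2: S_2 = -5 * 3^2 = -45
i=3: S_3 = -5 * 3^3 = -135
The first 4 terms are: [-5, -15, -45, -135]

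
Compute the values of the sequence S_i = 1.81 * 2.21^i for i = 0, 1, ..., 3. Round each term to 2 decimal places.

This is a geometric sequence.
i=0: S_0 = 1.81 * 2.21^0 = 1.81
i=1: S_1 = 1.81 * 2.21^1 ≈ 4.0
i=2: S_2 = 1.81 * 2.21^2 ≈ 8.84
i=3: S_3 = 1.81 * 2.21^3 ≈ 19.54
The first 4 terms are: [1.81, 4.0, 8.84, 19.54]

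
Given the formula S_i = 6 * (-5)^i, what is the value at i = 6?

S_6 = 6 * (-5)^6 = 6 * 15625 = 93750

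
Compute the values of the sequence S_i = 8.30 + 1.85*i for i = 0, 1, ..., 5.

This is an arithmetic sequence.
i=0: S_0 = 8.3 + 1.85*0 = 8.3
i=1: S_1 = 8.3 + 1.85*1 = 10.15
i=2: S_2 = 8.3 + 1.85*2 = 12.0
i=3: S_3 = 8.3 + 1.85*3 = 13.85
i=4: S_4 = 8.3 + 1.85*4 = 15.7
i=5: S_5 = 8.3 + 1.85*5 = 17.55
The first 6 terms are: [8.3, 10.15, 12.0, 13.85, 15.7, 17.55]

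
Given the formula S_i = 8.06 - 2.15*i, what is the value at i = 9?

S_9 = 8.06 + -2.15*9 = 8.06 + -19.35 = -11.29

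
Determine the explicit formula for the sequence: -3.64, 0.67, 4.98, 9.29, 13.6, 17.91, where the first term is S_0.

Check differences: 0.67 - -3.64 = 4.31
4.98 - 0.67 = 4.31
Common difference d = 4.31.
First term a = -3.64.
Formula: S_i = -3.64 + 4.31*i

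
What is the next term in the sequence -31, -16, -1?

Differences: -16 - -31 = 15
This is an arithmetic sequence with common difference d = 15.
Next term = -1 + 15 = 14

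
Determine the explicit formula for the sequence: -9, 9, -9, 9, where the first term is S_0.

Check ratios: 9 / -9 = -1.0
Common ratio r = -1.
First term a = -9.
Formula: S_i = -9 * (-1)^i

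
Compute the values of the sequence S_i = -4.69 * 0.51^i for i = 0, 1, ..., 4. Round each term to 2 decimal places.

This is a geometric sequence.
i=0: S_0 = -4.69 * 0.51^0 = -4.69
i=1: S_1 = -4.69 * 0.51^1 ≈ -2.39
i=2: S_2 = -4.69 * 0.51^2 ≈ -1.22
i=3: S_3 = -4.69 * 0.51^3 ≈ -0.62
i=4: S_4 = -4.69 * 0.51^4 ≈ -0.32
The first 5 terms are: [-4.69, -2.39, -1.22, -0.62, -0.32]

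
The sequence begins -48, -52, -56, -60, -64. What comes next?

Differences: -52 - -48 = -4
This is an arithmetic sequence with common difference d = -4.
Next term = -64 + -4 = -68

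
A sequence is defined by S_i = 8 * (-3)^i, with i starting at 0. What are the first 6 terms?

This is a geometric sequence.
i=0: S_0 = 8 * (-3)^0 = 8
i=1: S_1 = 8 * (-3)^1 = -24
i=2: S_2 = 8 * (-3)^2 = 72
i=3: S_3 = 8 * (-3)^3 = -216
i=4: S_4 = 8 * (-3)^4 = 648
i=5: S_5 = 8 * (-3)^5 = -1944
The first 6 terms are: [8, -24, 72, -216, 648, -1944]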